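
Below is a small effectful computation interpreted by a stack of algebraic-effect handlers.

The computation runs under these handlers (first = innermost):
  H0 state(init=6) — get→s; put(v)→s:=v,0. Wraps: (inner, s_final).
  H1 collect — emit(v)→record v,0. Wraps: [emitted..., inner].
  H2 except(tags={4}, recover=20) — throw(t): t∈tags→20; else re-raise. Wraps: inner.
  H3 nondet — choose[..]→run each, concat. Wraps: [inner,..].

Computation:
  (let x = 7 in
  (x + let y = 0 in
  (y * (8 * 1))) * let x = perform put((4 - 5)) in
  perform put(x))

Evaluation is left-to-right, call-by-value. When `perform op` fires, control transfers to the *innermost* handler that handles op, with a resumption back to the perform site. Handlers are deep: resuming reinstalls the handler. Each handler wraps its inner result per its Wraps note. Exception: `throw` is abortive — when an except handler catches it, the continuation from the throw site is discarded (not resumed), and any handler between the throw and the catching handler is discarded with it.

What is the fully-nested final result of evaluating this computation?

Working:
put(-1) @ H0 ⇒ s:=-1
put(0) @ H0 ⇒ s:=0
H0 returns (0, 0)
H1 returns [(0, 0)]
H2 returns [(0, 0)]
H3 returns [[(0, 0)]]
= [[(0, 0)]]

Answer: [[(0, 0)]]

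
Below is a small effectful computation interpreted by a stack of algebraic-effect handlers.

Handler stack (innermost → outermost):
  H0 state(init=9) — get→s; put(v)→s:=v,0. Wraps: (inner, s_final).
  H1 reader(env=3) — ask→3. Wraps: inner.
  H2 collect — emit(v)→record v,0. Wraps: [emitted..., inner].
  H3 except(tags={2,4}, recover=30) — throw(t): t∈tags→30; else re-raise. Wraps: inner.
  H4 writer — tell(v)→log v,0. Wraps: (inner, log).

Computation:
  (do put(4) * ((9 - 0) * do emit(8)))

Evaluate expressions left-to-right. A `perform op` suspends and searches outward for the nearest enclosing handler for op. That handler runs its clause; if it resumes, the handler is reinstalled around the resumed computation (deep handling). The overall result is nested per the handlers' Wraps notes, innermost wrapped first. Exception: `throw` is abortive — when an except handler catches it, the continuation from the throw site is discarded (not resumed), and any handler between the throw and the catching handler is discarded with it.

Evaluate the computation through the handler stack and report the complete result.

Answer: ([8, (0, 4)], ())

Step-by-step:
put(4) @ H0 ⇒ s:=4
emit(8) @ H2 ⇒ out+=8
H0 returns (0, 4)
H1 returns (0, 4)
H2 returns [8, (0, 4)]
H3 returns [8, (0, 4)]
H4 returns ([8, (0, 4)], ())
= ([8, (0, 4)], ())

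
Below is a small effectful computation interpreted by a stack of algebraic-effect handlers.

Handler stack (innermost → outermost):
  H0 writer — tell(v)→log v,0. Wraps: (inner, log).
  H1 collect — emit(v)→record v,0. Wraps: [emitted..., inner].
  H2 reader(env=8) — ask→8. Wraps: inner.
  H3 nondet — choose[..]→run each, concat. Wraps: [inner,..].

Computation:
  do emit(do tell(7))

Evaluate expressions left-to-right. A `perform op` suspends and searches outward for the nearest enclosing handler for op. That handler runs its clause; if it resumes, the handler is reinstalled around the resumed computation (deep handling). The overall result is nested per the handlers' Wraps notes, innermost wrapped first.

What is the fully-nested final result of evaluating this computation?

Evaluation trace:
tell(7) @ H0 ⇒ log+=7
emit(0) @ H1 ⇒ out+=0
H0 returns (0, (7))
H1 returns [0, (0, (7))]
H2 returns [0, (0, (7))]
H3 returns [[0, (0, (7))]]
= [[0, (0, (7))]]

Answer: [[0, (0, (7))]]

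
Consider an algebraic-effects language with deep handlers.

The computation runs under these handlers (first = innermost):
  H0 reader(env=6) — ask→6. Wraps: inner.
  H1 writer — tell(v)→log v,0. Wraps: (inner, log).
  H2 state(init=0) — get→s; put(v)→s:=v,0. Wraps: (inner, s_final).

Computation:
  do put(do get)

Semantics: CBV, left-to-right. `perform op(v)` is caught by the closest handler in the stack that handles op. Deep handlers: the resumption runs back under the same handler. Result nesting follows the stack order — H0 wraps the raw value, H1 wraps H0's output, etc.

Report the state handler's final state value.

Working:
get @ H2 ⇒ 0
put(0) @ H2 ⇒ s:=0
H0 returns 0
H1 returns (0, ())
H2 returns ((0, ()), 0)
= ((0, ()), 0)

Answer: 0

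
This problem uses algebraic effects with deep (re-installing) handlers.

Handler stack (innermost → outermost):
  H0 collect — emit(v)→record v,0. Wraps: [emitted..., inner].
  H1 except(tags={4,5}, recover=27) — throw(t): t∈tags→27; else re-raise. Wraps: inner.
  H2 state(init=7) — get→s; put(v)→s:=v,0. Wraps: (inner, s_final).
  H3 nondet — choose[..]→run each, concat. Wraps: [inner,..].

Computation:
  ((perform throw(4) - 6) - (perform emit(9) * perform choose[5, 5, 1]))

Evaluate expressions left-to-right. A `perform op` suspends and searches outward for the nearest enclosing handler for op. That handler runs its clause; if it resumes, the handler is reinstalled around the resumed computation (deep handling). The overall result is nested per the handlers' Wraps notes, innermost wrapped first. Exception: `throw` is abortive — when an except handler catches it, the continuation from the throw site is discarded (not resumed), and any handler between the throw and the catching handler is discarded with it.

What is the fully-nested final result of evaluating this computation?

Answer: [(27, 7)]

Working:
throw(4) @ H1 caught ⇒ 27
H2 returns (27, 7)
H3 returns [(27, 7)]
= [(27, 7)]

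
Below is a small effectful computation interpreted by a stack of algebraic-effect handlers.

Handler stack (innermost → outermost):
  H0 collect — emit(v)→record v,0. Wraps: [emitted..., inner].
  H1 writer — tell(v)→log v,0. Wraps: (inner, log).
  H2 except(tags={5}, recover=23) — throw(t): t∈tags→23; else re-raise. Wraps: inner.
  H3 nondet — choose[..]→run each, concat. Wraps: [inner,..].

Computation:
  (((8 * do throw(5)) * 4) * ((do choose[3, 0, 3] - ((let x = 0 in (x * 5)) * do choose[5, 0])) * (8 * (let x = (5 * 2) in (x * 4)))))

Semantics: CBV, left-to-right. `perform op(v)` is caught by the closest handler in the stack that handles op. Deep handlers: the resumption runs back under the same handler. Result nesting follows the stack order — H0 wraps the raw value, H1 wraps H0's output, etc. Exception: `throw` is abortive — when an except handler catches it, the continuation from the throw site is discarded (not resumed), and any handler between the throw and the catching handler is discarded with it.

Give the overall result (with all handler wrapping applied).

Working:
throw(5) @ H2 caught ⇒ 23
H3 returns [23]
= [23]

Answer: [23]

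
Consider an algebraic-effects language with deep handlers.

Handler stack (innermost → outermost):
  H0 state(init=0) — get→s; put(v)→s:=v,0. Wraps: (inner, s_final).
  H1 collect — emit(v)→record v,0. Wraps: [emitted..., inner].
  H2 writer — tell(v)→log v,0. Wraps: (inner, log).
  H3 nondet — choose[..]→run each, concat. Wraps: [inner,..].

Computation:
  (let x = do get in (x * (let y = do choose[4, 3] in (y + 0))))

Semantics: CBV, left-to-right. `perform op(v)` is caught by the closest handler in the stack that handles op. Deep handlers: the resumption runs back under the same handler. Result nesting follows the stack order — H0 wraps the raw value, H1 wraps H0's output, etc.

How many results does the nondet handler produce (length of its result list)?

Answer: 2

Step-by-step:
get @ H0 ⇒ 0
choose[4, 3] @ H3
  branch[0] choose=4:
    H0 returns (0, 0)
    H1 returns [(0, 0)]
    H2 returns ([(0, 0)], ())
    H3 returns [([(0, 0)], ())]
  branch[1] choose=3:
    H0 returns (0, 0)
    H1 returns [(0, 0)]
    H2 returns ([(0, 0)], ())
    H3 returns [([(0, 0)], ())]
= [([(0, 0)], ()), ([(0, 0)], ())]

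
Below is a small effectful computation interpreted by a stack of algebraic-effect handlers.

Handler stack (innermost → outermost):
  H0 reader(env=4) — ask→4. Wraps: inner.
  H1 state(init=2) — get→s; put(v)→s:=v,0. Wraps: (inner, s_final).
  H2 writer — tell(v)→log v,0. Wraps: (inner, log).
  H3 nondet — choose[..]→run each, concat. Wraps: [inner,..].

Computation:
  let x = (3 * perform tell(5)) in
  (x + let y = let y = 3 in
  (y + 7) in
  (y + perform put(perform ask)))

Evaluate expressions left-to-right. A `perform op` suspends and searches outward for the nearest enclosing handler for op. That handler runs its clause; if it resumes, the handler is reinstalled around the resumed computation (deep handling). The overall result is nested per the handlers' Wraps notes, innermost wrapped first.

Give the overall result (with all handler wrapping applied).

Answer: [((10, 4), (5))]

Working:
tell(5) @ H2 ⇒ log+=5
ask @ H0 ⇒ 4
put(4) @ H1 ⇒ s:=4
H0 returns 10
H1 returns (10, 4)
H2 returns ((10, 4), (5))
H3 returns [((10, 4), (5))]
= [((10, 4), (5))]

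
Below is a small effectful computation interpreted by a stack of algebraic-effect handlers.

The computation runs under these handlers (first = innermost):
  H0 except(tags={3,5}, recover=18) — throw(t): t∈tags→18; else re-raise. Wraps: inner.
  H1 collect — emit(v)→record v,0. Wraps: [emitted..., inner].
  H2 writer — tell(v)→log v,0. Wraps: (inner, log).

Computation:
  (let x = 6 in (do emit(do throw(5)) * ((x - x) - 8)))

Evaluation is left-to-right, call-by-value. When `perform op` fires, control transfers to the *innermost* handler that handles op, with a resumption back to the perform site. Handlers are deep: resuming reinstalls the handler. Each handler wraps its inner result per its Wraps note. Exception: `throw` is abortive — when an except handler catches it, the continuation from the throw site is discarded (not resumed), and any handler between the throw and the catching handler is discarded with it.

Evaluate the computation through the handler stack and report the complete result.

Answer: ([18], ())

Evaluation trace:
throw(5) @ H0 caught ⇒ 18
H1 returns [18]
H2 returns ([18], ())
= ([18], ())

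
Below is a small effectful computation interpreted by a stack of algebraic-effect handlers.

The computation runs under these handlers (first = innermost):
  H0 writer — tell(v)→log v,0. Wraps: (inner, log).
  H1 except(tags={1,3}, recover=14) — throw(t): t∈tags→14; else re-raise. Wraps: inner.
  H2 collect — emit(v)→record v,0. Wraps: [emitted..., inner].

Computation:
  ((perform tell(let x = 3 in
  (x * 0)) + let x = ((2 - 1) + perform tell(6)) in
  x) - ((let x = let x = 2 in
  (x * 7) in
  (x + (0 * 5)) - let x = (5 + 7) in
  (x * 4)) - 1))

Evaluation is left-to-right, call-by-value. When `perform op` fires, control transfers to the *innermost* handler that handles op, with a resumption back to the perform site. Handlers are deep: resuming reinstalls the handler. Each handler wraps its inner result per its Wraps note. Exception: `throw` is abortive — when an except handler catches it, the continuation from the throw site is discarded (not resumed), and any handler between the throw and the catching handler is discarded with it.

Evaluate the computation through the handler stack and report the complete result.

Answer: [(36, (0, 6))]

Working:
tell(0) @ H0 ⇒ log+=0
tell(6) @ H0 ⇒ log+=6
H0 returns (36, (0, 6))
H1 returns (36, (0, 6))
H2 returns [(36, (0, 6))]
= [(36, (0, 6))]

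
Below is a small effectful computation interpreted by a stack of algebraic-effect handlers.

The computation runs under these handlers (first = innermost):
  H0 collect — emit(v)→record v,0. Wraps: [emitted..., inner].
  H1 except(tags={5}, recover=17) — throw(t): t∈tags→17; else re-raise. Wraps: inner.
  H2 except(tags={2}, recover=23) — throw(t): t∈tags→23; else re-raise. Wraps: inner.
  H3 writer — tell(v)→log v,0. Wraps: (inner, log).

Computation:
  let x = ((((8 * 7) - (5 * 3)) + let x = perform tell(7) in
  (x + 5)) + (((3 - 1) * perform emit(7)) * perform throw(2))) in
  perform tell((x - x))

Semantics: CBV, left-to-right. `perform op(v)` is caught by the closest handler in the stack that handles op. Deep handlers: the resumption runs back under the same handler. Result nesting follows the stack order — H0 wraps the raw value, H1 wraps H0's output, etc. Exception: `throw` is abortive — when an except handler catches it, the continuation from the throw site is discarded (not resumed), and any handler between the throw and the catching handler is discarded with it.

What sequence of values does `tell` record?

Working:
tell(7) @ H3 ⇒ log+=7
emit(7) @ H0 ⇒ out+=7
throw(2) @ H1 re-raised
throw(2) @ H2 caught ⇒ 23
H3 returns (23, (7))
= (23, (7))

Answer: (7)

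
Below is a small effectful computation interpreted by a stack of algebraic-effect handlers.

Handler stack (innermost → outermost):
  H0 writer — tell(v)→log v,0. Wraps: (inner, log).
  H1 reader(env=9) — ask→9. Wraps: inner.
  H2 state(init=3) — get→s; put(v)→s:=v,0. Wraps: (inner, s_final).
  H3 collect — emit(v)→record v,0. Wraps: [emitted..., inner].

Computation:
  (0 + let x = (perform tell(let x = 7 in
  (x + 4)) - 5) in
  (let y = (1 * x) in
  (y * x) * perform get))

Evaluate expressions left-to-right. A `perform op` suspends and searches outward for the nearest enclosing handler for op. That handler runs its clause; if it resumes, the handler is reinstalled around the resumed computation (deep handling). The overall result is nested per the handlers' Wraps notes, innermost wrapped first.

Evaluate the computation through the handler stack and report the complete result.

Answer: [((75, (11)), 3)]

Working:
tell(11) @ H0 ⇒ log+=11
get @ H2 ⇒ 3
H0 returns (75, (11))
H1 returns (75, (11))
H2 returns ((75, (11)), 3)
H3 returns [((75, (11)), 3)]
= [((75, (11)), 3)]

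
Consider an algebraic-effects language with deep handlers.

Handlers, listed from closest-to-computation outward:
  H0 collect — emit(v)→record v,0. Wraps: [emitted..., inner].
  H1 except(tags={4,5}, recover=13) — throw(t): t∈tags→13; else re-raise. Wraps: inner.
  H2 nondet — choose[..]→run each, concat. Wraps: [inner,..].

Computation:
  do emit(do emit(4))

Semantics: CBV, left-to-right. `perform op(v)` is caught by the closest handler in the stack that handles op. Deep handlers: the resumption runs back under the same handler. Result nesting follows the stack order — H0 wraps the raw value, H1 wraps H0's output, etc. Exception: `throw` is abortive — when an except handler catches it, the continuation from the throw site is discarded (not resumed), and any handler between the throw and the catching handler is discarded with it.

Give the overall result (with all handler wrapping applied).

Evaluation trace:
emit(4) @ H0 ⇒ out+=4
emit(0) @ H0 ⇒ out+=0
H0 returns [4, 0, 0]
H1 returns [4, 0, 0]
H2 returns [[4, 0, 0]]
= [[4, 0, 0]]

Answer: [[4, 0, 0]]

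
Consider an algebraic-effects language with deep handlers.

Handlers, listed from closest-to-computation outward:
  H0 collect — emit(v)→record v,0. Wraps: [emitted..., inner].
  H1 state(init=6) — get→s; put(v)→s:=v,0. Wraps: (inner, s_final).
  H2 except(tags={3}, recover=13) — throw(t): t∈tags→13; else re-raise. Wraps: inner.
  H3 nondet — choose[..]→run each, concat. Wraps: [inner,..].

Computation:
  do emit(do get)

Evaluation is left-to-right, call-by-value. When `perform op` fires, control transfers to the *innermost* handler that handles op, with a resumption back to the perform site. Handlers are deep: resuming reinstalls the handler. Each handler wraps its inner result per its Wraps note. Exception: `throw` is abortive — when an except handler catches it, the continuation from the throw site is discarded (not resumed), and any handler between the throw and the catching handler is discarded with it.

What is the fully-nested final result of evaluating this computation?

Answer: [([6, 0], 6)]

Evaluation trace:
get @ H1 ⇒ 6
emit(6) @ H0 ⇒ out+=6
H0 returns [6, 0]
H1 returns ([6, 0], 6)
H2 returns ([6, 0], 6)
H3 returns [([6, 0], 6)]
= [([6, 0], 6)]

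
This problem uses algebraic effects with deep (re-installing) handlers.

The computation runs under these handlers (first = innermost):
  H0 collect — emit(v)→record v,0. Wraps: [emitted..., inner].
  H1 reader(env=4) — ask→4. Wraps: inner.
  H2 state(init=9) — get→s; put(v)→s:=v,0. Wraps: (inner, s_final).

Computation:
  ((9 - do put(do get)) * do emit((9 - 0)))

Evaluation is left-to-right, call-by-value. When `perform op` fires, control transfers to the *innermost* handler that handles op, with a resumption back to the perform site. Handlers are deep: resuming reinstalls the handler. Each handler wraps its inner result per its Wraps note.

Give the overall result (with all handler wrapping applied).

Answer: ([9, 0], 9)

Working:
get @ H2 ⇒ 9
put(9) @ H2 ⇒ s:=9
emit(9) @ H0 ⇒ out+=9
H0 returns [9, 0]
H1 returns [9, 0]
H2 returns ([9, 0], 9)
= ([9, 0], 9)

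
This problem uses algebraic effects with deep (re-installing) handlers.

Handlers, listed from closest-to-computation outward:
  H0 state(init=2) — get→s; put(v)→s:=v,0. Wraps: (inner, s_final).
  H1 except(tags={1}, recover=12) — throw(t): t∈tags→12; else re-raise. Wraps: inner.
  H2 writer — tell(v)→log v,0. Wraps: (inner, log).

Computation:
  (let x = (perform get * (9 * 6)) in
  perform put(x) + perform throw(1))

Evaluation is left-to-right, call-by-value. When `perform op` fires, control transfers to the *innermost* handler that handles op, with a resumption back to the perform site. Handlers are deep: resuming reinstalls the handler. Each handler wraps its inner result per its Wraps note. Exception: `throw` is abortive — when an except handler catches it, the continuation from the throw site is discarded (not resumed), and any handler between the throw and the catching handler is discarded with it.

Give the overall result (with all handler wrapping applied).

Answer: (12, ())

Evaluation trace:
get @ H0 ⇒ 2
put(108) @ H0 ⇒ s:=108
throw(1) @ H1 caught ⇒ 12
H2 returns (12, ())
= (12, ())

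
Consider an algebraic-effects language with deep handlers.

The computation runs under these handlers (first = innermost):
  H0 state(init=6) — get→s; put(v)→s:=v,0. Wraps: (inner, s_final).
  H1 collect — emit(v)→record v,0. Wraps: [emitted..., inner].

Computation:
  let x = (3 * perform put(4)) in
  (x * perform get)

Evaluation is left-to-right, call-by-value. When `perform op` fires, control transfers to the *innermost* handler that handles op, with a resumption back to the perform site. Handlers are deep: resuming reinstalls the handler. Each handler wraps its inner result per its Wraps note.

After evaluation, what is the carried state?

Evaluation trace:
put(4) @ H0 ⇒ s:=4
get @ H0 ⇒ 4
H0 returns (0, 4)
H1 returns [(0, 4)]
= [(0, 4)]

Answer: 4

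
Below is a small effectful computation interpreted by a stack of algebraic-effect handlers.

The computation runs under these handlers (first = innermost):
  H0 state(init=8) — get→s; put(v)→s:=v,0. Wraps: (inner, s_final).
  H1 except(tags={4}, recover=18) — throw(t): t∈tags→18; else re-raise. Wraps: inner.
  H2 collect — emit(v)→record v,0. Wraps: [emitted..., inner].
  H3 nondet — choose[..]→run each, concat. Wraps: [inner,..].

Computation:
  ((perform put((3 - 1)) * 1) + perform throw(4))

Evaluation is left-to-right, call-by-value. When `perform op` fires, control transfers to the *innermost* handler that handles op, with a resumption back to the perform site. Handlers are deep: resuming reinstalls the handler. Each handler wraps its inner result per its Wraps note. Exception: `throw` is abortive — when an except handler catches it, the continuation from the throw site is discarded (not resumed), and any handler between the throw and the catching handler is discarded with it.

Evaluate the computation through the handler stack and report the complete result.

Working:
put(2) @ H0 ⇒ s:=2
throw(4) @ H1 caught ⇒ 18
H2 returns [18]
H3 returns [[18]]
= [[18]]

Answer: [[18]]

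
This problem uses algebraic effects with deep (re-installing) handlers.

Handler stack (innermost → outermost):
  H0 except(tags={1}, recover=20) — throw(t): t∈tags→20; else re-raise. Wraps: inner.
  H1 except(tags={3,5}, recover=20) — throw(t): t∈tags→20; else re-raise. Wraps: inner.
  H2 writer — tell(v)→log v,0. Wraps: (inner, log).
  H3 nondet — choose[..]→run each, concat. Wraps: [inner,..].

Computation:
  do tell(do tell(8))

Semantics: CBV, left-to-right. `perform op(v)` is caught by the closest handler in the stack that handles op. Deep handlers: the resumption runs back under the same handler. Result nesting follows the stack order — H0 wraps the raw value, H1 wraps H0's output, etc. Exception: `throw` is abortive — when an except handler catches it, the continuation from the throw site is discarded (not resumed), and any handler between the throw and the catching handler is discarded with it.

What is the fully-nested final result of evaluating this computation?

Step-by-step:
tell(8) @ H2 ⇒ log+=8
tell(0) @ H2 ⇒ log+=0
H0 returns 0
H1 returns 0
H2 returns (0, (8, 0))
H3 returns [(0, (8, 0))]
= [(0, (8, 0))]

Answer: [(0, (8, 0))]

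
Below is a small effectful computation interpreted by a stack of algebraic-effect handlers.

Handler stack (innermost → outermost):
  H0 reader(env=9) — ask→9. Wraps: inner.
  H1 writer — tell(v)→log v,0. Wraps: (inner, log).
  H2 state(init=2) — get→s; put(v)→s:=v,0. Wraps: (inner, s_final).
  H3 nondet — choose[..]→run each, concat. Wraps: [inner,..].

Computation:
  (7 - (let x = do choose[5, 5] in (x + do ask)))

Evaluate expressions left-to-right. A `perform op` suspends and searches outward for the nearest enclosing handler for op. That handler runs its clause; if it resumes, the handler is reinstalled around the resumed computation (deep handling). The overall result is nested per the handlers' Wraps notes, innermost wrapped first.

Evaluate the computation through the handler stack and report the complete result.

Step-by-step:
choose[5, 5] @ H3
  branch[0] choose=5:
    ask @ H0 ⇒ 9
    H0 returns -7
    H1 returns (-7, ())
    H2 returns ((-7, ()), 2)
    H3 returns [((-7, ()), 2)]
  branch[1] choose=5:
    ask @ H0 ⇒ 9
    H0 returns -7
    H1 returns (-7, ())
    H2 returns ((-7, ()), 2)
    H3 returns [((-7, ()), 2)]
= [((-7, ()), 2), ((-7, ()), 2)]

Answer: [((-7, ()), 2), ((-7, ()), 2)]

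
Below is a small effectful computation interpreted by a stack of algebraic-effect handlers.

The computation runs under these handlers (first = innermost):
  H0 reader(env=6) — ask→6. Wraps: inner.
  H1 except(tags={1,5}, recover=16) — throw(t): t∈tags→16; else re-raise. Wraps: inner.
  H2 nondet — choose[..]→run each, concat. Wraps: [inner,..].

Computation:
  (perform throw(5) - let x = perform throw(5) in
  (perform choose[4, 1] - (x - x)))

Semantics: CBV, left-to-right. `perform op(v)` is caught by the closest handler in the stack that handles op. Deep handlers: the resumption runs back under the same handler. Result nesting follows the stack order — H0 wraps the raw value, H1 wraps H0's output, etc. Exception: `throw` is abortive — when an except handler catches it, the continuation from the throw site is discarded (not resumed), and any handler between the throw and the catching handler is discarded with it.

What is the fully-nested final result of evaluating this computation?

Working:
throw(5) @ H1 caught ⇒ 16
H2 returns [16]
= [16]

Answer: [16]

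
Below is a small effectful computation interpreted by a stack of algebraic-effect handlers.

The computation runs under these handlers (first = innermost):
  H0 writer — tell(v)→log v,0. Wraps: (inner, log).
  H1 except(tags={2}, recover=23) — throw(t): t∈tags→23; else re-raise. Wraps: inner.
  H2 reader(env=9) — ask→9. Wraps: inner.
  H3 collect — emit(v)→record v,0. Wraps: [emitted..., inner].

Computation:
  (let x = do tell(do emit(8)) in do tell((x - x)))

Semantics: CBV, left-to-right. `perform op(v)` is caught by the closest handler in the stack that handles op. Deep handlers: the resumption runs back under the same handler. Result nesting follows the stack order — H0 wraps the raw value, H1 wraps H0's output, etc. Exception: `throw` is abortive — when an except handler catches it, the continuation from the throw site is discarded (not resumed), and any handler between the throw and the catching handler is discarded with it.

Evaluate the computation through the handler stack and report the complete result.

Evaluation trace:
emit(8) @ H3 ⇒ out+=8
tell(0) @ H0 ⇒ log+=0
tell(0) @ H0 ⇒ log+=0
H0 returns (0, (0, 0))
H1 returns (0, (0, 0))
H2 returns (0, (0, 0))
H3 returns [8, (0, (0, 0))]
= [8, (0, (0, 0))]

Answer: [8, (0, (0, 0))]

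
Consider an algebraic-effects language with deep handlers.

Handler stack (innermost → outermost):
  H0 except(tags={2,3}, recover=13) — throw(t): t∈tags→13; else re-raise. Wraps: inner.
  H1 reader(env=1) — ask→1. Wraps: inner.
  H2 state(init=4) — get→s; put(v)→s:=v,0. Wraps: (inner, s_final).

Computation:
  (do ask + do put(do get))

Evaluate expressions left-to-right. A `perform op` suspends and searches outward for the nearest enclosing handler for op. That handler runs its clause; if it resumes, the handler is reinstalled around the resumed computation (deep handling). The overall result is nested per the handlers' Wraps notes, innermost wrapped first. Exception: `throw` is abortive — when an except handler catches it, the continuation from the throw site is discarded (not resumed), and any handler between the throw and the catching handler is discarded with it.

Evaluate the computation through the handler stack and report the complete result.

Answer: (1, 4)

Evaluation trace:
ask @ H1 ⇒ 1
get @ H2 ⇒ 4
put(4) @ H2 ⇒ s:=4
H0 returns 1
H1 returns 1
H2 returns (1, 4)
= (1, 4)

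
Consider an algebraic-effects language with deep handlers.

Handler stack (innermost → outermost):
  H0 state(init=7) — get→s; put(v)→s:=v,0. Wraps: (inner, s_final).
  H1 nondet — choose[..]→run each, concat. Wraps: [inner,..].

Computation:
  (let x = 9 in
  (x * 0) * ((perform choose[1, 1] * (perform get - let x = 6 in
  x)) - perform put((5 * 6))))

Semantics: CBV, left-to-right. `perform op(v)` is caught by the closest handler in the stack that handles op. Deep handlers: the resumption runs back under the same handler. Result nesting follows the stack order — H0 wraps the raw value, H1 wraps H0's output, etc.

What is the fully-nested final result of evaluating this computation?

Answer: [(0, 30), (0, 30)]

Step-by-step:
choose[1, 1] @ H1
  branch[0] choose=1:
    get @ H0 ⇒ 7
    put(30) @ H0 ⇒ s:=30
    H0 returns (0, 30)
    H1 returns [(0, 30)]
  branch[1] choose=1:
    get @ H0 ⇒ 7
    put(30) @ H0 ⇒ s:=30
    H0 returns (0, 30)
    H1 returns [(0, 30)]
= [(0, 30), (0, 30)]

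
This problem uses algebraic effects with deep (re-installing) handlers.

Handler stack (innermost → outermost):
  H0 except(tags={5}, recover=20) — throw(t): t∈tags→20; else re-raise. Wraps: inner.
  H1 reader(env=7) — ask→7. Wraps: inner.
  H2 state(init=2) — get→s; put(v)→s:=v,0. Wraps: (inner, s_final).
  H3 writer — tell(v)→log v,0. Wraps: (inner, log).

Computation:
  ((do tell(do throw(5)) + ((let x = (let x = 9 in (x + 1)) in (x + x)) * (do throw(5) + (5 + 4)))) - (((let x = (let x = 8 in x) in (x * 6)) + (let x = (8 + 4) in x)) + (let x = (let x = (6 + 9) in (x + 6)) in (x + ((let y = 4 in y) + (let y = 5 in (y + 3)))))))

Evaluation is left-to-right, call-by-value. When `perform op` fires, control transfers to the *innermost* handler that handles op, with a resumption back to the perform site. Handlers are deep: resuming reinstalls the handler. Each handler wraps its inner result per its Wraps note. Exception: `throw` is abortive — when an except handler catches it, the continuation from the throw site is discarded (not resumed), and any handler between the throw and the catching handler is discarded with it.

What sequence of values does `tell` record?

Working:
throw(5) @ H0 caught ⇒ 20
H1 returns 20
H2 returns (20, 2)
H3 returns ((20, 2), ())
= ((20, 2), ())

Answer: ()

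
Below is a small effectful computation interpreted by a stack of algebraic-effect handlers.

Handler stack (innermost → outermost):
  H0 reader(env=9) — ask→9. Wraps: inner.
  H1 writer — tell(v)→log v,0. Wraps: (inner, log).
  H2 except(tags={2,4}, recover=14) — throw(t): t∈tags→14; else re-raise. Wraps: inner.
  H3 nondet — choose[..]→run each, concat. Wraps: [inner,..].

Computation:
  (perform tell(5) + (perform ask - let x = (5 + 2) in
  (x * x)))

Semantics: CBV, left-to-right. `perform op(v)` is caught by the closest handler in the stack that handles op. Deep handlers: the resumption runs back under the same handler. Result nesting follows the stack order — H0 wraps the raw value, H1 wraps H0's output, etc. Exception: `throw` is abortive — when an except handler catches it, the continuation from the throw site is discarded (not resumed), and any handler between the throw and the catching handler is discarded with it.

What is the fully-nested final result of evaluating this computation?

Answer: [(-40, (5))]

Working:
tell(5) @ H1 ⇒ log+=5
ask @ H0 ⇒ 9
H0 returns -40
H1 returns (-40, (5))
H2 returns (-40, (5))
H3 returns [(-40, (5))]
= [(-40, (5))]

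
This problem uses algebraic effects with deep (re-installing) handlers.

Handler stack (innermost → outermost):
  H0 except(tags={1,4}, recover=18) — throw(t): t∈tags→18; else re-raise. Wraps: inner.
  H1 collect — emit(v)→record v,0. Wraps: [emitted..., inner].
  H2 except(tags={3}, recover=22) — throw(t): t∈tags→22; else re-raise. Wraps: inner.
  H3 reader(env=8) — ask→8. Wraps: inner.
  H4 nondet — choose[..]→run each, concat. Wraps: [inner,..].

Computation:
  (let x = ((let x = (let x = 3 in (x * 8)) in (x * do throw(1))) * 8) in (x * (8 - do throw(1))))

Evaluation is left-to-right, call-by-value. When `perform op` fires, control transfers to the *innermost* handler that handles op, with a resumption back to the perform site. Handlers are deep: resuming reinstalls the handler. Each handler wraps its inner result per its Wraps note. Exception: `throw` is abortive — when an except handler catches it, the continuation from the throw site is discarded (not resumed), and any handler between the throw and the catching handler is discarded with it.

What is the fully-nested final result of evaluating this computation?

Step-by-step:
throw(1) @ H0 caught ⇒ 18
H1 returns [18]
H2 returns [18]
H3 returns [18]
H4 returns [[18]]
= [[18]]

Answer: [[18]]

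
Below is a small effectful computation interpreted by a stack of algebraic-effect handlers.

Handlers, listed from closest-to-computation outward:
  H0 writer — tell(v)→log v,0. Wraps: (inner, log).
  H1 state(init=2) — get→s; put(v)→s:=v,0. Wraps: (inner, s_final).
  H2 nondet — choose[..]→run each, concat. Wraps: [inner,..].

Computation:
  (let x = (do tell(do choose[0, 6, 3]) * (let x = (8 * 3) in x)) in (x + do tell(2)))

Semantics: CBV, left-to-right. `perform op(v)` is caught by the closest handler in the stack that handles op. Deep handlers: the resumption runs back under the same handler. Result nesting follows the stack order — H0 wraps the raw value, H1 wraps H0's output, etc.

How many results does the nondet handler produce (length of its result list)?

Working:
choose[0, 6, 3] @ H2
  branch[0] choose=0:
    tell(0) @ H0 ⇒ log+=0
    tell(2) @ H0 ⇒ log+=2
    H0 returns (0, (0, 2))
    H1 returns ((0, (0, 2)), 2)
    H2 returns [((0, (0, 2)), 2)]
  branch[1] choose=6:
    tell(6) @ H0 ⇒ log+=6
    tell(2) @ H0 ⇒ log+=2
    H0 returns (0, (6, 2))
    H1 returns ((0, (6, 2)), 2)
    H2 returns [((0, (6, 2)), 2)]
  branch[2] choose=3:
    tell(3) @ H0 ⇒ log+=3
    tell(2) @ H0 ⇒ log+=2
    H0 returns (0, (3, 2))
    H1 returns ((0, (3, 2)), 2)
    H2 returns [((0, (3, 2)), 2)]
= [((0, (0, 2)), 2), ((0, (6, 2)), 2), ((0, (3, 2)), 2)]

Answer: 3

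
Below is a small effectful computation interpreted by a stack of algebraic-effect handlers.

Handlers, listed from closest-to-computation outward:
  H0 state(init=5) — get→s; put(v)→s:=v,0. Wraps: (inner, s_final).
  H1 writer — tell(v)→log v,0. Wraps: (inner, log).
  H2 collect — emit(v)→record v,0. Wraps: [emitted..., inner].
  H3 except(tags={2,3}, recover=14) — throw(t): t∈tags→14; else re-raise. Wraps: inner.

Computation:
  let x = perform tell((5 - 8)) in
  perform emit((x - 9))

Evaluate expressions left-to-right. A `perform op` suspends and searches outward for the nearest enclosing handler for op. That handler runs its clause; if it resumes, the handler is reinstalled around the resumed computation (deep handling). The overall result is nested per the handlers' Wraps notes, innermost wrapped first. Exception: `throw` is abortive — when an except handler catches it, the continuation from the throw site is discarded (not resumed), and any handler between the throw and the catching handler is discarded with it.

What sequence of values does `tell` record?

Answer: (-3)

Step-by-step:
tell(-3) @ H1 ⇒ log+=-3
emit(-9) @ H2 ⇒ out+=-9
H0 returns (0, 5)
H1 returns ((0, 5), (-3))
H2 returns [-9, ((0, 5), (-3))]
H3 returns [-9, ((0, 5), (-3))]
= [-9, ((0, 5), (-3))]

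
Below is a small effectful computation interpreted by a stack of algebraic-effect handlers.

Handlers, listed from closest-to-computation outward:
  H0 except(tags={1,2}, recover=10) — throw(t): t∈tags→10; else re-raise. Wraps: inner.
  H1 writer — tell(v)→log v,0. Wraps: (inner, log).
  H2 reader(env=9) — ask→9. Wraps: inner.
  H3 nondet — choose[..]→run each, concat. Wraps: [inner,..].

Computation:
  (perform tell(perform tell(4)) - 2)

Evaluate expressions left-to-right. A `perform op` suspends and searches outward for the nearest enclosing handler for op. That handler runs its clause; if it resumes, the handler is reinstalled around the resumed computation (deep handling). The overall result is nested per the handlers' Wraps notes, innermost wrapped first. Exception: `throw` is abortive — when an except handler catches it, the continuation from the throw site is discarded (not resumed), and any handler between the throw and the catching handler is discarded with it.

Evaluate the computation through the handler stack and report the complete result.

Answer: [(-2, (4, 0))]

Evaluation trace:
tell(4) @ H1 ⇒ log+=4
tell(0) @ H1 ⇒ log+=0
H0 returns -2
H1 returns (-2, (4, 0))
H2 returns (-2, (4, 0))
H3 returns [(-2, (4, 0))]
= [(-2, (4, 0))]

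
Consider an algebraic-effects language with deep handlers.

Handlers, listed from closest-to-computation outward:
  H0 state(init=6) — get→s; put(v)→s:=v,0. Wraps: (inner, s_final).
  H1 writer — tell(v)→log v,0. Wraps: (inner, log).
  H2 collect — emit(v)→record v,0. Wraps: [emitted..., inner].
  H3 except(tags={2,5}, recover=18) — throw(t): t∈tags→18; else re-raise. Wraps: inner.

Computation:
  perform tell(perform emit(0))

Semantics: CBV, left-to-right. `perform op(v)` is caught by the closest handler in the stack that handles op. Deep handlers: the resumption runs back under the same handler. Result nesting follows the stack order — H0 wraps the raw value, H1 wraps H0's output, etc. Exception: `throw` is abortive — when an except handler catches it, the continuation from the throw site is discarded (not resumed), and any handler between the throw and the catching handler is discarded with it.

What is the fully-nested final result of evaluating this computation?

Working:
emit(0) @ H2 ⇒ out+=0
tell(0) @ H1 ⇒ log+=0
H0 returns (0, 6)
H1 returns ((0, 6), (0))
H2 returns [0, ((0, 6), (0))]
H3 returns [0, ((0, 6), (0))]
= [0, ((0, 6), (0))]

Answer: [0, ((0, 6), (0))]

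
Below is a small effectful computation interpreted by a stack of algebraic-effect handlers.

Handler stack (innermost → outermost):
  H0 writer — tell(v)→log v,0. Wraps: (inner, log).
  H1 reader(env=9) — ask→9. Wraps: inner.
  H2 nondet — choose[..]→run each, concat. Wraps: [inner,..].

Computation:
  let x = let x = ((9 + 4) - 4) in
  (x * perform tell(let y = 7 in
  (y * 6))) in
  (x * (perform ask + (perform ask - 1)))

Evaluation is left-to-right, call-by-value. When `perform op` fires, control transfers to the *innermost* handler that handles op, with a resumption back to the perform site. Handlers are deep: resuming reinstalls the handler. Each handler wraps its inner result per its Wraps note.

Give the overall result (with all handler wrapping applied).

Answer: [(0, (42))]

Evaluation trace:
tell(42) @ H0 ⇒ log+=42
ask @ H1 ⇒ 9
ask @ H1 ⇒ 9
H0 returns (0, (42))
H1 returns (0, (42))
H2 returns [(0, (42))]
= [(0, (42))]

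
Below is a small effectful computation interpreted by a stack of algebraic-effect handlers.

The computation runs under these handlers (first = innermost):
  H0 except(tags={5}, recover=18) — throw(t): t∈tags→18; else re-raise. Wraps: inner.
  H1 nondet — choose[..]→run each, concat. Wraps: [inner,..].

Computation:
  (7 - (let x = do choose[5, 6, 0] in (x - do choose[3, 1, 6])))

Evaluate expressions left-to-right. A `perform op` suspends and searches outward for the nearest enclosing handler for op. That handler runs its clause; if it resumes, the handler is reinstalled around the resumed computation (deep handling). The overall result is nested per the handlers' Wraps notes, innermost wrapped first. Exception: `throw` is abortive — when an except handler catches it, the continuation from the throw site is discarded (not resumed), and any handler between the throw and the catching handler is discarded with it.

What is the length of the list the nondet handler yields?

Working:
choose[5, 6, 0] @ H1
  branch[0] choose=5:
    choose[3, 1, 6] @ H1
      branch[0] choose=3:
        H0 returns 5
        H1 returns [5]
      branch[1] choose=1:
        H0 returns 3
        H1 returns [3]
      branch[2] choose=6:
        H0 returns 8
        H1 returns [8]
  branch[1] choose=6:
    choose[3, 1, 6] @ H1
      branch[0] choose=3:
        H0 returns 4
        H1 returns [4]
      branch[1] choose=1:
        H0 returns 2
        H1 returns [2]
      branch[2] choose=6:
        H0 returns 7
        H1 returns [7]
  branch[2] choose=0:
    choose[3, 1, 6] @ H1
      branch[0] choose=3:
        H0 returns 10
        H1 returns [10]
      branch[1] choose=1:
        H0 returns 8
        H1 returns [8]
      branch[2] choose=6:
        H0 returns 13
        H1 returns [13]
= [5, 3, 8, 4, 2, 7, 10, 8, 13]

Answer: 9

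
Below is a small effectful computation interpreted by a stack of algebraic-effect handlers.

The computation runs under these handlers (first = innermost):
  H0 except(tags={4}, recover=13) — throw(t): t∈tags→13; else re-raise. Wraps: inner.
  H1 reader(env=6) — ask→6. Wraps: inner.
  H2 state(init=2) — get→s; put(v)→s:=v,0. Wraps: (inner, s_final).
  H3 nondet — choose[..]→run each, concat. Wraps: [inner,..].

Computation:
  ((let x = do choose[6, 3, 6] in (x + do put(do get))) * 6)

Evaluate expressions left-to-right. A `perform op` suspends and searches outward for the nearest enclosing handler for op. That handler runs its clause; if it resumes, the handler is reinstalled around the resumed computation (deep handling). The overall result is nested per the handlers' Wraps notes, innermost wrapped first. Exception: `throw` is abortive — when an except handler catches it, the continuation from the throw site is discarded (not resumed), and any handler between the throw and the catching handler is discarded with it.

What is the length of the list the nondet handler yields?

Answer: 3

Evaluation trace:
choose[6, 3, 6] @ H3
  branch[0] choose=6:
    get @ H2 ⇒ 2
    put(2) @ H2 ⇒ s:=2
    H0 returns 36
    H1 returns 36
    H2 returns (36, 2)
    H3 returns [(36, 2)]
  branch[1] choose=3:
    get @ H2 ⇒ 2
    put(2) @ H2 ⇒ s:=2
    H0 returns 18
    H1 returns 18
    H2 returns (18, 2)
    H3 returns [(18, 2)]
  branch[2] choose=6:
    get @ H2 ⇒ 2
    put(2) @ H2 ⇒ s:=2
    H0 returns 36
    H1 returns 36
    H2 returns (36, 2)
    H3 returns [(36, 2)]
= [(36, 2), (18, 2), (36, 2)]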